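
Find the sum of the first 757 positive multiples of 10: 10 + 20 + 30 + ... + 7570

Factor out 10: = 10(1 + 2 + ... + 757) = 10 × n(n+1)/2
= 10 × 757×758/2
= 10 × 286903
= 2869030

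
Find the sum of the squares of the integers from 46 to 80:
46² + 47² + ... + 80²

Use ∑_{k=1}^{n} k² = n(n+1)(2n+1)/6, then subtract the first 45 terms.
∑_{k=1}^{80} k² = 80×81×161/6 = 173880
∑_{k=1}^{45} k² = 45×46×91/6 = 31395
∑_{k=46}^{80} k² = 173880 - 31395 = 142485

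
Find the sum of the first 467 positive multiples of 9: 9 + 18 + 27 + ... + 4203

Factor out 9: = 9(1 + 2 + ... + 467) = 9 × n(n+1)/2
= 9 × 467×468/2
= 9 × 109278
= 983502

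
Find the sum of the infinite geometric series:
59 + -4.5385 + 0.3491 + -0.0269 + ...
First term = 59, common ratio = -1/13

For |r| < 1, S = a / (1 - r)
S = 59 / (1 - (-1/13))
S = 59 / (14/13)
S = 767/14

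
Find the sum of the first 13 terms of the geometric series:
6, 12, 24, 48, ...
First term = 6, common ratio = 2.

Sₙ = a(1 - rⁿ) / (1 - r)
S_13 = 6(1 - 2^13) / (1 - 2)
S_13 = 6(1 - 8192) / (-1)
S_13 = 49146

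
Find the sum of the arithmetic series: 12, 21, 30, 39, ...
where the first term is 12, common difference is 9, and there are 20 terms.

Sₙ = n/2 × (first + last)
Last term = a + (n-1)d = 12 + (20-1)×9 = 183
S_20 = 20/2 × (12 + 183)
S_20 = 20/2 × 195 = 1950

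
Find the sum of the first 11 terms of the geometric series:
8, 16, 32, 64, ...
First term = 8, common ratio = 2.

Sₙ = a(1 - rⁿ) / (1 - r)
S_11 = 8(1 - 2^11) / (1 - 2)
S_11 = 8(1 - 2048) / (-1)
S_11 = 16376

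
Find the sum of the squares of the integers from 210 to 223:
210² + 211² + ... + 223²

Use ∑_{k=1}^{n} k² = n(n+1)(2n+1)/6, then subtract the first 209 terms.
∑_{k=1}^{223} k² = 223×224×447/6 = 3721424
∑_{k=1}^{209} k² = 209×210×419/6 = 3064985
∑_{k=210}^{223} k² = 3721424 - 3064985 = 656439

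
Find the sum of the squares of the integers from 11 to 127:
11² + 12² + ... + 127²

Use ∑_{k=1}^{n} k² = n(n+1)(2n+1)/6, then subtract the first 10 terms.
∑_{k=1}^{127} k² = 127×128×255/6 = 690880
∑_{k=1}^{10} k² = 10×11×21/6 = 385
∑_{k=11}^{127} k² = 690880 - 385 = 690495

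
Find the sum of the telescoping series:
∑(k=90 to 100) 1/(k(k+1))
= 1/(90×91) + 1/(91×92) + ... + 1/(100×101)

Partial fractions: 1/(k(k+1)) = 1/k - 1/(k+1)
The series telescopes:
= (1/90 - 1/91) + (1/91 - 1/92) + ... + (1/100 - 1/101)
= 1/90 - 1/101
= 11/9090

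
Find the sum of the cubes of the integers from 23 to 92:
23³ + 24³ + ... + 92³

Use ∑_{k=1}^{n} k³ = [n(n+1)/2]², then subtract the first 22 terms.
∑_{k=1}^{92} k³ = [92×93/2]² = 4278² = 18301284
∑_{k=1}^{22} k³ = [22×23/2]² = 253² = 64009
∑_{k=23}^{92} k³ = 18301284 - 64009 = 18237275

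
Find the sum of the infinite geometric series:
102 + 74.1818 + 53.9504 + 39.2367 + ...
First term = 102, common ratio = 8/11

For |r| < 1, S = a / (1 - r)
S = 102 / (1 - (8/11))
S = 102 / (3/11)
S = 374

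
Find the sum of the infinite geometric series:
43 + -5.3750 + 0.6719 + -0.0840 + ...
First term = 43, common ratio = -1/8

For |r| < 1, S = a / (1 - r)
S = 43 / (1 - (-1/8))
S = 43 / (9/8)
S = 344/9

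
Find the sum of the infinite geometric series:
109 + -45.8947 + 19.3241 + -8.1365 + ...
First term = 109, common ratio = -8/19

For |r| < 1, S = a / (1 - r)
S = 109 / (1 - (-8/19))
S = 109 / (27/19)
S = 2071/27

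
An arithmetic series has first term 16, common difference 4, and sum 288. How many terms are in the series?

Using S = n/2 × [2a + (n-1)d]
288 = n/2 × [2(16) + (n-1)(4)]
288 = n/2 × [32 + 4n - 4]
576 = n × [28 + 4n]
4n² + (28)n - 576 = 0
Discriminant: Δ = (28)² - 4(4)(-576) = 784 + 9216 = 10000
√Δ = 100
n = [-(28) + √Δ] / (2·4) = (-28 + 100) / 8 = 72 / 8 = 9
(The negative root is discarded since n must be a positive integer.)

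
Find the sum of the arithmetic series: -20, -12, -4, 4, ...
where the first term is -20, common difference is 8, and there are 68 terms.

Sₙ = n/2 × (first + last)
Last term = a + (n-1)d = -20 + (68-1)×8 = 516
S_68 = 68/2 × (-20 + 516)
S_68 = 68/2 × 496 = 16864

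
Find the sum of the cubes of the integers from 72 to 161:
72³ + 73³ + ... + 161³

Use ∑_{k=1}^{n} k³ = [n(n+1)/2]², then subtract the first 71 terms.
∑_{k=1}^{161} k³ = [161×162/2]² = 13041² = 170067681
∑_{k=1}^{71} k³ = [71×72/2]² = 2556² = 6533136
∑_{k=72}^{161} k³ = 170067681 - 6533136 = 163534545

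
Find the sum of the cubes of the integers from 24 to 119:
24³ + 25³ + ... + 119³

Use ∑_{k=1}^{n} k³ = [n(n+1)/2]², then subtract the first 23 terms.
∑_{k=1}^{119} k³ = [119×120/2]² = 7140² = 50979600
∑_{k=1}^{23} k³ = [23×24/2]² = 276² = 76176
∑_{k=24}^{119} k³ = 50979600 - 76176 = 50903424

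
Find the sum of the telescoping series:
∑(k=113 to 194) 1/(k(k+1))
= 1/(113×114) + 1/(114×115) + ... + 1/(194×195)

Partial fractions: 1/(k(k+1)) = 1/k - 1/(k+1)
The series telescopes:
= (1/113 - 1/114) + (1/114 - 1/115) + ... + (1/194 - 1/195)
= 1/113 - 1/195
= 82/22035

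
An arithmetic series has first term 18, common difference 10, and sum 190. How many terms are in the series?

Using S = n/2 × [2a + (n-1)d]
190 = n/2 × [2(18) + (n-1)(10)]
190 = n/2 × [36 + 10n - 10]
380 = n × [26 + 10n]
10n² + (26)n - 380 = 0
Discriminant: Δ = (26)² - 4(10)(-380) = 676 + 15200 = 15876
√Δ = 126
n = [-(26) + √Δ] / (2·10) = (-26 + 126) / 20 = 100 / 20 = 5
(The negative root is discarded since n must be a positive integer.)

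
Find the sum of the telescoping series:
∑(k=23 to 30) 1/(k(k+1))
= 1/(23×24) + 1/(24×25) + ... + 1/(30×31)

Partial fractions: 1/(k(k+1)) = 1/k - 1/(k+1)
The series telescopes:
= (1/23 - 1/24) + (1/24 - 1/25) + ... + (1/30 - 1/31)
= 1/23 - 1/31
= 8/713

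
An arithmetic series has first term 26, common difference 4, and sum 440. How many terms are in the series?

Using S = n/2 × [2a + (n-1)d]
440 = n/2 × [2(26) + (n-1)(4)]
440 = n/2 × [52 + 4n - 4]
880 = n × [48 + 4n]
4n² + (48)n - 880 = 0
Discriminant: Δ = (48)² - 4(4)(-880) = 2304 + 14080 = 16384
√Δ = 128
n = [-(48) + √Δ] / (2·4) = (-48 + 128) / 8 = 80 / 8 = 10
(The negative root is discarded since n must be a positive integer.)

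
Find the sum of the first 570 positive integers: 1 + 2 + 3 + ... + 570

Formula: ∑k = n(n+1)/2
= 570×571/2
= 325470/2
= 162735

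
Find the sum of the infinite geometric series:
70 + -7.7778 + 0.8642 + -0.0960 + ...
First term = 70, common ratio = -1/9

For |r| < 1, S = a / (1 - r)
S = 70 / (1 - (-1/9))
S = 70 / (10/9)
S = 63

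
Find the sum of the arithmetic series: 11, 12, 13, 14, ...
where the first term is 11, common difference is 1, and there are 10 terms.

Sₙ = n/2 × (first + last)
Last term = a + (n-1)d = 11 + (10-1)×1 = 20
S_10 = 10/2 × (11 + 20)
S_10 = 10/2 × 31 = 155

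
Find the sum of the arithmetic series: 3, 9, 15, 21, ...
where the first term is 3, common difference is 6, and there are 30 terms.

Sₙ = n/2 × (first + last)
Last term = a + (n-1)d = 3 + (30-1)×6 = 177
S_30 = 30/2 × (3 + 177)
S_30 = 30/2 × 180 = 2700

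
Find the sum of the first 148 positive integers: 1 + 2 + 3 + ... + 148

Formula: ∑k = n(n+1)/2
= 148×149/2
= 22052/2
= 11026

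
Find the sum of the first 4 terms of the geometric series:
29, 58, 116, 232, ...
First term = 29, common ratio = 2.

Sₙ = a(1 - rⁿ) / (1 - r)
S_4 = 29(1 - 2^4) / (1 - 2)
S_4 = 29(1 - 16) / (-1)
S_4 = 435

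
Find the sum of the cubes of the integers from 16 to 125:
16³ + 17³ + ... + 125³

Use ∑_{k=1}^{n} k³ = [n(n+1)/2]², then subtract the first 15 terms.
∑_{k=1}^{125} k³ = [125×126/2]² = 7875² = 62015625
∑_{k=1}^{15} k³ = [15×16/2]² = 120² = 14400
∑_{k=16}^{125} k³ = 62015625 - 14400 = 62001225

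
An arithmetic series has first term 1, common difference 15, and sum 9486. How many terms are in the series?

Using S = n/2 × [2a + (n-1)d]
9486 = n/2 × [2(1) + (n-1)(15)]
9486 = n/2 × [2 + 15n - 15]
18972 = n × [-13 + 15n]
15n² + (-13)n - 18972 = 0
Discriminant: Δ = (-13)² - 4(15)(-18972) = 169 + 1138320 = 1138489
√Δ = 1067
n = [-(-13) + √Δ] / (2·15) = (13 + 1067) / 30 = 1080 / 30 = 36
(The negative root is discarded since n must be a positive integer.)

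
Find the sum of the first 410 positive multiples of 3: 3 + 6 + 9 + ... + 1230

Factor out 3: = 3(1 + 2 + ... + 410) = 3 × n(n+1)/2
= 3 × 410×411/2
= 3 × 84255
= 252765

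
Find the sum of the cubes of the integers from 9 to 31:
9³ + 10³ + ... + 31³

Use ∑_{k=1}^{n} k³ = [n(n+1)/2]², then subtract the first 8 terms.
∑_{k=1}^{31} k³ = [31×32/2]² = 496² = 246016
∑_{k=1}^{8} k³ = [8×9/2]² = 36² = 1296
∑_{k=9}^{31} k³ = 246016 - 1296 = 244720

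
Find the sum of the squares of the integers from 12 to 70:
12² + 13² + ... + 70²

Use ∑_{k=1}^{n} k² = n(n+1)(2n+1)/6, then subtract the first 11 terms.
∑_{k=1}^{70} k² = 70×71×141/6 = 116795
∑_{k=1}^{11} k² = 11×12×23/6 = 506
∑_{k=12}^{70} k² = 116795 - 506 = 116289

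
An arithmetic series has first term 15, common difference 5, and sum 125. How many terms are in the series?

Using S = n/2 × [2a + (n-1)d]
125 = n/2 × [2(15) + (n-1)(5)]
125 = n/2 × [30 + 5n - 5]
250 = n × [25 + 5n]
5n² + (25)n - 250 = 0
Discriminant: Δ = (25)² - 4(5)(-250) = 625 + 5000 = 5625
√Δ = 75
n = [-(25) + √Δ] / (2·5) = (-25 + 75) / 10 = 50 / 10 = 5
(The negative root is discarded since n must be a positive integer.)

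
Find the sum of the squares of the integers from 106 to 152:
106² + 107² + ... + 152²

Use ∑_{k=1}^{n} k² = n(n+1)(2n+1)/6, then subtract the first 105 terms.
∑_{k=1}^{152} k² = 152×153×305/6 = 1182180
∑_{k=1}^{105} k² = 105×106×211/6 = 391405
∑_{k=106}^{152} k² = 1182180 - 391405 = 790775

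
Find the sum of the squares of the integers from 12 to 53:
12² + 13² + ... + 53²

Use ∑_{k=1}^{n} k² = n(n+1)(2n+1)/6, then subtract the first 11 terms.
∑_{k=1}^{53} k² = 53×54×107/6 = 51039
∑_{k=1}^{11} k² = 11×12×23/6 = 506
∑_{k=12}^{53} k² = 51039 - 506 = 50533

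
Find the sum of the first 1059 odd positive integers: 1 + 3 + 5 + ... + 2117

Sum of first n odd numbers = n²
= 1059²
= 1121481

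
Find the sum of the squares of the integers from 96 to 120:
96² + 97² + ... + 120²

Use ∑_{k=1}^{n} k² = n(n+1)(2n+1)/6, then subtract the first 95 terms.
∑_{k=1}^{120} k² = 120×121×241/6 = 583220
∑_{k=1}^{95} k² = 95×96×191/6 = 290320
∑_{k=96}^{120} k² = 583220 - 290320 = 292900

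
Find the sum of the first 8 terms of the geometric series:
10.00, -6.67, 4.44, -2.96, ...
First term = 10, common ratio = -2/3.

Sₙ = a(1 - rⁿ) / (1 - r)
S_8 = 10(1 - (-2/3)^8) / (1 - (-2/3))
S_8 = 10(1 - (256/6561)) / (5/3)
S_8 = 12610/2187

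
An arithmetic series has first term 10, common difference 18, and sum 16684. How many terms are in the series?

Using S = n/2 × [2a + (n-1)d]
16684 = n/2 × [2(10) + (n-1)(18)]
16684 = n/2 × [20 + 18n - 18]
33368 = n × [2 + 18n]
18n² + (2)n - 33368 = 0
Discriminant: Δ = (2)² - 4(18)(-33368) = 4 + 2402496 = 2402500
√Δ = 1550
n = [-(2) + √Δ] / (2·18) = (-2 + 1550) / 36 = 1548 / 36 = 43
(The negative root is discarded since n must be a positive integer.)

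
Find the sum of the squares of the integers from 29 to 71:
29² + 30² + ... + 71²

Use ∑_{k=1}^{n} k² = n(n+1)(2n+1)/6, then subtract the first 28 terms.
∑_{k=1}^{71} k² = 71×72×143/6 = 121836
∑_{k=1}^{28} k² = 28×29×57/6 = 7714
∑_{k=29}^{71} k² = 121836 - 7714 = 114122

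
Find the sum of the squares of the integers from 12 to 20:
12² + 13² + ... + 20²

Use ∑_{k=1}^{n} k² = n(n+1)(2n+1)/6, then subtract the first 11 terms.
∑_{k=1}^{20} k² = 20×21×41/6 = 2870
∑_{k=1}^{11} k² = 11×12×23/6 = 506
∑_{k=12}^{20} k² = 2870 - 506 = 2364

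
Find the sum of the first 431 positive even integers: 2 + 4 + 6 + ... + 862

Sum of first n even numbers = n(n+1)
= 431×432
= 186192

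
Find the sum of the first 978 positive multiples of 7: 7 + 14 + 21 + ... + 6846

Factor out 7: = 7(1 + 2 + ... + 978) = 7 × n(n+1)/2
= 7 × 978×979/2
= 7 × 478731
= 3351117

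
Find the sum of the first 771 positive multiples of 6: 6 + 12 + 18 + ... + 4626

Factor out 6: = 6(1 + 2 + ... + 771) = 6 × n(n+1)/2
= 6 × 771×772/2
= 6 × 297606
= 1785636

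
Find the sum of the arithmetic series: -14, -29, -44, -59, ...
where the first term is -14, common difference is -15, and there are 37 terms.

Sₙ = n/2 × (first + last)
Last term = a + (n-1)d = -14 + (37-1)×(-15) = -554
S_37 = 37/2 × (-14 + (-554))
S_37 = 37/2 × (-568) = -10508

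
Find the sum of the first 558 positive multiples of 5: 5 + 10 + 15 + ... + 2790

Factor out 5: = 5(1 + 2 + ... + 558) = 5 × n(n+1)/2
= 5 × 558×559/2
= 5 × 155961
= 779805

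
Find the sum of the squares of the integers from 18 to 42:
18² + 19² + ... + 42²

Use ∑_{k=1}^{n} k² = n(n+1)(2n+1)/6, then subtract the first 17 terms.
∑_{k=1}^{42} k² = 42×43×85/6 = 25585
∑_{k=1}^{17} k² = 17×18×35/6 = 1785
∑_{k=18}^{42} k² = 25585 - 1785 = 23800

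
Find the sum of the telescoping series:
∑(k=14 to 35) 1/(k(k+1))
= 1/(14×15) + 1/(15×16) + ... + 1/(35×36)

Partial fractions: 1/(k(k+1)) = 1/k - 1/(k+1)
The series telescopes:
= (1/14 - 1/15) + (1/15 - 1/16) + ... + (1/35 - 1/36)
= 1/14 - 1/36
= 11/252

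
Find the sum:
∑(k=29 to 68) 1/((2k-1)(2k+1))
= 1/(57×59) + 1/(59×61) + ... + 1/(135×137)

Partial fractions: 1/((2k-1)(2k+1)) = (1/2)[1/(2k-1) - 1/(2k+1)]
The series telescopes:
= (1/2)[1/57 - 1/137]
= 40/7809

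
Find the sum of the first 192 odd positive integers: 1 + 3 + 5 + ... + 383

Sum of first n odd numbers = n²
= 192²
= 36864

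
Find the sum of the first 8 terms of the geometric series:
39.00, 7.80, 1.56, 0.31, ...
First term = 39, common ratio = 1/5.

Sₙ = a(1 - rⁿ) / (1 - r)
S_8 = 39(1 - (1/5)^8) / (1 - (1/5))
S_8 = 39(1 - (1/390625)) / (4/5)
S_8 = 3808584/78125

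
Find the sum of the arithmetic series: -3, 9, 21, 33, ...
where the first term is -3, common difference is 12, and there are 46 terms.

Sₙ = n/2 × (first + last)
Last term = a + (n-1)d = -3 + (46-1)×12 = 537
S_46 = 46/2 × (-3 + 537)
S_46 = 46/2 × 534 = 12282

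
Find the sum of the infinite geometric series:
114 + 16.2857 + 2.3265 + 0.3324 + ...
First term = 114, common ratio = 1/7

For |r| < 1, S = a / (1 - r)
S = 114 / (1 - (1/7))
S = 114 / (6/7)
S = 133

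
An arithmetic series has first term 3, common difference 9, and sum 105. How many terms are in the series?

Using S = n/2 × [2a + (n-1)d]
105 = n/2 × [2(3) + (n-1)(9)]
105 = n/2 × [6 + 9n - 9]
210 = n × [-3 + 9n]
9n² + (-3)n - 210 = 0
Discriminant: Δ = (-3)² - 4(9)(-210) = 9 + 7560 = 7569
√Δ = 87
n = [-(-3) + √Δ] / (2·9) = (3 + 87) / 18 = 90 / 18 = 5
(The negative root is discarded since n must be a positive integer.)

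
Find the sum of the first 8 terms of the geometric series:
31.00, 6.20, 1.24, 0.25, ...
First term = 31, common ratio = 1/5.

Sₙ = a(1 - rⁿ) / (1 - r)
S_8 = 31(1 - (1/5)^8) / (1 - (1/5))
S_8 = 31(1 - (1/390625)) / (4/5)
S_8 = 3027336/78125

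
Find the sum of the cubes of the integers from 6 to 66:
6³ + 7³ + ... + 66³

Use ∑_{k=1}^{n} k³ = [n(n+1)/2]², then subtract the first 5 terms.
∑_{k=1}^{66} k³ = [66×67/2]² = 2211² = 4888521
∑_{k=1}^{5} k³ = [5×6/2]² = 15² = 225
∑_{k=6}^{66} k³ = 4888521 - 225 = 4888296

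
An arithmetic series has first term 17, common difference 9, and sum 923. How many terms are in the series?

Using S = n/2 × [2a + (n-1)d]
923 = n/2 × [2(17) + (n-1)(9)]
923 = n/2 × [34 + 9n - 9]
1846 = n × [25 + 9n]
9n² + (25)n - 1846 = 0
Discriminant: Δ = (25)² - 4(9)(-1846) = 625 + 66456 = 67081
√Δ = 259
n = [-(25) + √Δ] / (2·9) = (-25 + 259) / 18 = 234 / 18 = 13
(The negative root is discarded since n must be a positive integer.)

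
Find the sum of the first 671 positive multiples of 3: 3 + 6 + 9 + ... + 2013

Factor out 3: = 3(1 + 2 + ... + 671) = 3 × n(n+1)/2
= 3 × 671×672/2
= 3 × 225456
= 676368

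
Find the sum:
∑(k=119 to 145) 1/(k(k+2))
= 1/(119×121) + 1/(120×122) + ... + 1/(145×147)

Partial fractions: 1/(k(k+2)) = (1/2)[1/k - 1/(k+2)]
Telescoping leaves the first two and last two terms:
= (1/2)[1/119 + 1/120 - 1/146 - 1/147]
= 7503/4864720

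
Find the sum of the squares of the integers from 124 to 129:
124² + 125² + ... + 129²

Use ∑_{k=1}^{n} k² = n(n+1)(2n+1)/6, then subtract the first 123 terms.
∑_{k=1}^{129} k² = 129×130×259/6 = 723905
∑_{k=1}^{123} k² = 123×124×247/6 = 627874
∑_{k=124}^{129} k² = 723905 - 627874 = 96031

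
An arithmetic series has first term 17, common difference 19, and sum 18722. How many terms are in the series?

Using S = n/2 × [2a + (n-1)d]
18722 = n/2 × [2(17) + (n-1)(19)]
18722 = n/2 × [34 + 19n - 19]
37444 = n × [15 + 19n]
19n² + (15)n - 37444 = 0
Discriminant: Δ = (15)² - 4(19)(-37444) = 225 + 2845744 = 2845969
√Δ = 1687
n = [-(15) + √Δ] / (2·19) = (-15 + 1687) / 38 = 1672 / 38 = 44
(The negative root is discarded since n must be a positive integer.)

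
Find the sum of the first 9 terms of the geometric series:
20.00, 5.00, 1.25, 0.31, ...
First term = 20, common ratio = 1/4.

Sₙ = a(1 - rⁿ) / (1 - r)
S_9 = 20(1 - (1/4)^9) / (1 - (1/4))
S_9 = 20(1 - (1/262144)) / (3/4)
S_9 = 436905/16384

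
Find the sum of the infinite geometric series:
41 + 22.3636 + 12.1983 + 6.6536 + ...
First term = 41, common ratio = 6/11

For |r| < 1, S = a / (1 - r)
S = 41 / (1 - (6/11))
S = 41 / (5/11)
S = 451/5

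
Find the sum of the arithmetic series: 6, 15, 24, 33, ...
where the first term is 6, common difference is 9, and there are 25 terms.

Sₙ = n/2 × (first + last)
Last term = a + (n-1)d = 6 + (25-1)×9 = 222
S_25 = 25/2 × (6 + 222)
S_25 = 25/2 × 228 = 2850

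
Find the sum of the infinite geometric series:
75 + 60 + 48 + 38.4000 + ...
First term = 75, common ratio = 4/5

For |r| < 1, S = a / (1 - r)
S = 75 / (1 - (4/5))
S = 75 / (1/5)
S = 375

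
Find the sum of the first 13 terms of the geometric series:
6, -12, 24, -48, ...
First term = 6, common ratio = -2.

Sₙ = a(1 - rⁿ) / (1 - r)
S_13 = 6(1 - (-2)^13) / (1 - (-2))
S_13 = 6(1 - (-8192)) / (3)
S_13 = 16386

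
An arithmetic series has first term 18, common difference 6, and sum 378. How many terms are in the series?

Using S = n/2 × [2a + (n-1)d]
378 = n/2 × [2(18) + (n-1)(6)]
378 = n/2 × [36 + 6n - 6]
756 = n × [30 + 6n]
6n² + (30)n - 756 = 0
Discriminant: Δ = (30)² - 4(6)(-756) = 900 + 18144 = 19044
√Δ = 138
n = [-(30) + √Δ] / (2·6) = (-30 + 138) / 12 = 108 / 12 = 9
(The negative root is discarded since n must be a positive integer.)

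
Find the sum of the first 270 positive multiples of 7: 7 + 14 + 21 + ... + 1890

Factor out 7: = 7(1 + 2 + ... + 270) = 7 × n(n+1)/2
= 7 × 270×271/2
= 7 × 36585
= 256095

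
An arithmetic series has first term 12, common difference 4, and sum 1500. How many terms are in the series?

Using S = n/2 × [2a + (n-1)d]
1500 = n/2 × [2(12) + (n-1)(4)]
1500 = n/2 × [24 + 4n - 4]
3000 = n × [20 + 4n]
4n² + (20)n - 3000 = 0
Discriminant: Δ = (20)² - 4(4)(-3000) = 400 + 48000 = 48400
√Δ = 220
n = [-(20) + √Δ] / (2·4) = (-20 + 220) / 8 = 200 / 8 = 25
(The negative root is discarded since n must be a positive integer.)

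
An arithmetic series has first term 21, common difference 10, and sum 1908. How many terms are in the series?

Using S = n/2 × [2a + (n-1)d]
1908 = n/2 × [2(21) + (n-1)(10)]
1908 = n/2 × [42 + 10n - 10]
3816 = n × [32 + 10n]
10n² + (32)n - 3816 = 0
Discriminant: Δ = (32)² - 4(10)(-3816) = 1024 + 152640 = 153664
√Δ = 392
n = [-(32) + √Δ] / (2·10) = (-32 + 392) / 20 = 360 / 20 = 18
(The negative root is discarded since n must be a positive integer.)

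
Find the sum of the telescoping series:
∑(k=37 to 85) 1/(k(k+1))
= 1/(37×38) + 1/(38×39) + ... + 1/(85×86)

Partial fractions: 1/(k(k+1)) = 1/k - 1/(k+1)
The series telescopes:
= (1/37 - 1/38) + (1/38 - 1/39) + ... + (1/85 - 1/86)
= 1/37 - 1/86
= 49/3182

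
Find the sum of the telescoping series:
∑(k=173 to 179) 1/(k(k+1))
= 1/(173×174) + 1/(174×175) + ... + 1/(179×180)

Partial fractions: 1/(k(k+1)) = 1/k - 1/(k+1)
The series telescopes:
= (1/173 - 1/174) + (1/174 - 1/175) + ... + (1/179 - 1/180)
= 1/173 - 1/180
= 7/31140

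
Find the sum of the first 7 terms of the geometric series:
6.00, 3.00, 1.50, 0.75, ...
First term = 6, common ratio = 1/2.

Sₙ = a(1 - rⁿ) / (1 - r)
S_7 = 6(1 - (1/2)^7) / (1 - (1/2))
S_7 = 6(1 - (1/128)) / (1/2)
S_7 = 381/32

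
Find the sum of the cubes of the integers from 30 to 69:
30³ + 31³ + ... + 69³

Use ∑_{k=1}^{n} k³ = [n(n+1)/2]², then subtract the first 29 terms.
∑_{k=1}^{69} k³ = [69×70/2]² = 2415² = 5832225
∑_{k=1}^{29} k³ = [29×30/2]² = 435² = 189225
∑_{k=30}^{69} k³ = 5832225 - 189225 = 5643000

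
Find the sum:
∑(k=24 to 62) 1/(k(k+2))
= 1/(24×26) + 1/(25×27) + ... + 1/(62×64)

Partial fractions: 1/(k(k+2)) = (1/2)[1/k - 1/(k+2)]
Telescoping leaves the first two and last two terms:
= (1/2)[1/24 + 1/25 - 1/63 - 1/64]
= 5057/201600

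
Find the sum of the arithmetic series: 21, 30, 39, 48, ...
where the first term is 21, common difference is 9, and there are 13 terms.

Sₙ = n/2 × (first + last)
Last term = a + (n-1)d = 21 + (13-1)×9 = 129
S_13 = 13/2 × (21 + 129)
S_13 = 13/2 × 150 = 975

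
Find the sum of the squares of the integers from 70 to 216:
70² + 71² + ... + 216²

Use ∑_{k=1}^{n} k² = n(n+1)(2n+1)/6, then subtract the first 69 terms.
∑_{k=1}^{216} k² = 216×217×433/6 = 3382596
∑_{k=1}^{69} k² = 69×70×139/6 = 111895
∑_{k=70}^{216} k² = 3382596 - 111895 = 3270701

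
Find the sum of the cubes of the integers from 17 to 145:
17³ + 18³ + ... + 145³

Use ∑_{k=1}^{n} k³ = [n(n+1)/2]², then subtract the first 16 terms.
∑_{k=1}^{145} k³ = [145×146/2]² = 10585² = 112042225
∑_{k=1}^{16} k³ = [16×17/2]² = 136² = 18496
∑_{k=17}^{145} k³ = 112042225 - 18496 = 112023729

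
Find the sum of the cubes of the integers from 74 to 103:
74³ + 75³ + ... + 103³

Use ∑_{k=1}^{n} k³ = [n(n+1)/2]², then subtract the first 73 terms.
∑_{k=1}^{103} k³ = [103×104/2]² = 5356² = 28686736
∑_{k=1}^{73} k³ = [73×74/2]² = 2701² = 7295401
∑_{k=74}^{103} k³ = 28686736 - 7295401 = 21391335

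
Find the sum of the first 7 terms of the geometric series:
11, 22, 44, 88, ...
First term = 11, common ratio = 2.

Sₙ = a(1 - rⁿ) / (1 - r)
S_7 = 11(1 - 2^7) / (1 - 2)
S_7 = 11(1 - 128) / (-1)
S_7 = 1397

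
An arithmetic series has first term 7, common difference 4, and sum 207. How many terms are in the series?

Using S = n/2 × [2a + (n-1)d]
207 = n/2 × [2(7) + (n-1)(4)]
207 = n/2 × [14 + 4n - 4]
414 = n × [10 + 4n]
4n² + (10)n - 414 = 0
Discriminant: Δ = (10)² - 4(4)(-414) = 100 + 6624 = 6724
√Δ = 82
n = [-(10) + √Δ] / (2·4) = (-10 + 82) / 8 = 72 / 8 = 9
(The negative root is discarded since n must be a positive integer.)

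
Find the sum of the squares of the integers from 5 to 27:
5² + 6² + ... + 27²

Use ∑_{k=1}^{n} k² = n(n+1)(2n+1)/6, then subtract the first 4 terms.
∑_{k=1}^{27} k² = 27×28×55/6 = 6930
∑_{k=1}^{4} k² = 4×5×9/6 = 30
∑_{k=5}^{27} k² = 6930 - 30 = 6900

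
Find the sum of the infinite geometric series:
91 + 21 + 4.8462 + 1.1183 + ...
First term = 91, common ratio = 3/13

For |r| < 1, S = a / (1 - r)
S = 91 / (1 - (3/13))
S = 91 / (10/13)
S = 1183/10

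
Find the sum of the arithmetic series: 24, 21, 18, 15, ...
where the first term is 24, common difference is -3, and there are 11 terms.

Sₙ = n/2 × (first + last)
Last term = a + (n-1)d = 24 + (11-1)×(-3) = -6
S_11 = 11/2 × (24 + (-6))
S_11 = 11/2 × 18 = 99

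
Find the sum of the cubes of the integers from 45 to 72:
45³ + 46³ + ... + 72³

Use ∑_{k=1}^{n} k³ = [n(n+1)/2]², then subtract the first 44 terms.
∑_{k=1}^{72} k³ = [72×73/2]² = 2628² = 6906384
∑_{k=1}^{44} k³ = [44×45/2]² = 990² = 980100
∑_{k=45}^{72} k³ = 6906384 - 980100 = 5926284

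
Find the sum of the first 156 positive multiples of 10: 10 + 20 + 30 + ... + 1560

Factor out 10: = 10(1 + 2 + ... + 156) = 10 × n(n+1)/2
= 10 × 156×157/2
= 10 × 12246
= 122460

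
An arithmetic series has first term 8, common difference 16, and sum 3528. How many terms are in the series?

Using S = n/2 × [2a + (n-1)d]
3528 = n/2 × [2(8) + (n-1)(16)]
3528 = n/2 × [16 + 16n - 16]
7056 = n × [0 + 16n]
16n² + (0)n - 7056 = 0
Discriminant: Δ = (0)² - 4(16)(-7056) = 0 + 451584 = 451584
√Δ = 672
n = [-(0) + √Δ] / (2·16) = (0 + 672) / 32 = 672 / 32 = 21
(The negative root is discarded since n must be a positive integer.)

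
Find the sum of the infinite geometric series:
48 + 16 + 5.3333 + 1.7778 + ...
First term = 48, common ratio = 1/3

For |r| < 1, S = a / (1 - r)
S = 48 / (1 - (1/3))
S = 48 / (2/3)
S = 72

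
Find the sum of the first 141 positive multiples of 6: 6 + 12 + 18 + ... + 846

Factor out 6: = 6(1 + 2 + ... + 141) = 6 × n(n+1)/2
= 6 × 141×142/2
= 6 × 10011
= 60066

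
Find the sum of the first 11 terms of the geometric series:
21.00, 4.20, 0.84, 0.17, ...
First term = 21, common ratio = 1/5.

Sₙ = a(1 - rⁿ) / (1 - r)
S_11 = 21(1 - (1/5)^11) / (1 - (1/5))
S_11 = 21(1 - (1/48828125)) / (4/5)
S_11 = 256347651/9765625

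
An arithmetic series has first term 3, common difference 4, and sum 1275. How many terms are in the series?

Using S = n/2 × [2a + (n-1)d]
1275 = n/2 × [2(3) + (n-1)(4)]
1275 = n/2 × [6 + 4n - 4]
2550 = n × [2 + 4n]
4n² + (2)n - 2550 = 0
Discriminant: Δ = (2)² - 4(4)(-2550) = 4 + 40800 = 40804
√Δ = 202
n = [-(2) + √Δ] / (2·4) = (-2 + 202) / 8 = 200 / 8 = 25
(The negative root is discarded since n must be a positive integer.)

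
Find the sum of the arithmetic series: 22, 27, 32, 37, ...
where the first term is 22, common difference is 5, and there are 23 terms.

Sₙ = n/2 × (first + last)
Last term = a + (n-1)d = 22 + (23-1)×5 = 132
S_23 = 23/2 × (22 + 132)
S_23 = 23/2 × 154 = 1771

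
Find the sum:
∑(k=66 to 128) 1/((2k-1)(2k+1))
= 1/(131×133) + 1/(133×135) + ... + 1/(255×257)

Partial fractions: 1/((2k-1)(2k+1)) = (1/2)[1/(2k-1) - 1/(2k+1)]
The series telescopes:
= (1/2)[1/131 - 1/257]
= 63/33667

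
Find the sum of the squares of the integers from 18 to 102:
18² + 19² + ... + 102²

Use ∑_{k=1}^{n} k² = n(n+1)(2n+1)/6, then subtract the first 17 terms.
∑_{k=1}^{102} k² = 102×103×205/6 = 358955
∑_{k=1}^{17} k² = 17×18×35/6 = 1785
∑_{k=18}^{102} k² = 358955 - 1785 = 357170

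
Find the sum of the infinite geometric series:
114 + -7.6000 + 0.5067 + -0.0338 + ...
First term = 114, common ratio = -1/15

For |r| < 1, S = a / (1 - r)
S = 114 / (1 - (-1/15))
S = 114 / (16/15)
S = 855/8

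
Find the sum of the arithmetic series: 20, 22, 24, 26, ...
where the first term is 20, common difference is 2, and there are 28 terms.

Sₙ = n/2 × (first + last)
Last term = a + (n-1)d = 20 + (28-1)×2 = 74
S_28 = 28/2 × (20 + 74)
S_28 = 28/2 × 94 = 1316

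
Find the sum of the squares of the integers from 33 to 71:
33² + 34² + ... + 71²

Use ∑_{k=1}^{n} k² = n(n+1)(2n+1)/6, then subtract the first 32 terms.
∑_{k=1}^{71} k² = 71×72×143/6 = 121836
∑_{k=1}^{32} k² = 32×33×65/6 = 11440
∑_{k=33}^{71} k² = 121836 - 11440 = 110396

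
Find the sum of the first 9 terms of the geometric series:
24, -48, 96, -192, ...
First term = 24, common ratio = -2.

Sₙ = a(1 - rⁿ) / (1 - r)
S_9 = 24(1 - (-2)^9) / (1 - (-2))
S_9 = 24(1 - (-512)) / (3)
S_9 = 4104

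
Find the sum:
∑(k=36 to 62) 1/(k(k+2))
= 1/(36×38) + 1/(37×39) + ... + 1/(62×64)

Partial fractions: 1/(k(k+2)) = (1/2)[1/k - 1/(k+2)]
Telescoping leaves the first two and last two terms:
= (1/2)[1/36 + 1/37 - 1/63 - 1/64]
= 1159/99456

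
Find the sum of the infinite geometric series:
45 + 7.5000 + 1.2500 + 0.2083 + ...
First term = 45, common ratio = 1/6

For |r| < 1, S = a / (1 - r)
S = 45 / (1 - (1/6))
S = 45 / (5/6)
S = 54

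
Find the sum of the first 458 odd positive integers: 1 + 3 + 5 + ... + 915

Sum of first n odd numbers = n²
= 458²
= 209764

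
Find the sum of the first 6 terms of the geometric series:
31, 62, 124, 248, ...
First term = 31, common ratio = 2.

Sₙ = a(1 - rⁿ) / (1 - r)
S_6 = 31(1 - 2^6) / (1 - 2)
S_6 = 31(1 - 64) / (-1)
S_6 = 1953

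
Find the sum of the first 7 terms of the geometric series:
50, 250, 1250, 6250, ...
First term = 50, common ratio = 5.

Sₙ = a(1 - rⁿ) / (1 - r)
S_7 = 50(1 - 5^7) / (1 - 5)
S_7 = 50(1 - 78125) / (-4)
S_7 = 976550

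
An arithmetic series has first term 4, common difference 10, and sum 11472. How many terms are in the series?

Using S = n/2 × [2a + (n-1)d]
11472 = n/2 × [2(4) + (n-1)(10)]
11472 = n/2 × [8 + 10n - 10]
22944 = n × [-2 + 10n]
10n² + (-2)n - 22944 = 0
Discriminant: Δ = (-2)² - 4(10)(-22944) = 4 + 917760 = 917764
√Δ = 958
n = [-(-2) + √Δ] / (2·10) = (2 + 958) / 20 = 960 / 20 = 48
(The negative root is discarded since n must be a positive integer.)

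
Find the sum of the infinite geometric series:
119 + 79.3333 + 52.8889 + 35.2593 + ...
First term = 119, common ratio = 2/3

For |r| < 1, S = a / (1 - r)
S = 119 / (1 - (2/3))
S = 119 / (1/3)
S = 357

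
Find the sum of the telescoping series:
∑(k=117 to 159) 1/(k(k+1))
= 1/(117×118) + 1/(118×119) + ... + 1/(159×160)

Partial fractions: 1/(k(k+1)) = 1/k - 1/(k+1)
The series telescopes:
= (1/117 - 1/118) + (1/118 - 1/119) + ... + (1/159 - 1/160)
= 1/117 - 1/160
= 43/18720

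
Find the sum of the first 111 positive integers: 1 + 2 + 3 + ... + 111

Formula: ∑k = n(n+1)/2
= 111×112/2
= 12432/2
= 6216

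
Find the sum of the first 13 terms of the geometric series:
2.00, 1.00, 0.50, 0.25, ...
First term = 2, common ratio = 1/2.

Sₙ = a(1 - rⁿ) / (1 - r)
S_13 = 2(1 - (1/2)^13) / (1 - (1/2))
S_13 = 2(1 - (1/8192)) / (1/2)
S_13 = 8191/2048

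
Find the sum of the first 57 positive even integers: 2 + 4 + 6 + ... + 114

Sum of first n even numbers = n(n+1)
= 57×58
= 3306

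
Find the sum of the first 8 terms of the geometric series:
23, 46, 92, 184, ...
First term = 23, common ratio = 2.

Sₙ = a(1 - rⁿ) / (1 - r)
S_8 = 23(1 - 2^8) / (1 - 2)
S_8 = 23(1 - 256) / (-1)
S_8 = 5865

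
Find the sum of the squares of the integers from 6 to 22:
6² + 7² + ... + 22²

Use ∑_{k=1}^{n} k² = n(n+1)(2n+1)/6, then subtract the first 5 terms.
∑_{k=1}^{22} k² = 22×23×45/6 = 3795
∑_{k=1}^{5} k² = 5×6×11/6 = 55
∑_{k=6}^{22} k² = 3795 - 55 = 3740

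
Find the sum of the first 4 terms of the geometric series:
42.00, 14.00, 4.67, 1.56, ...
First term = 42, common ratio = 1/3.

Sₙ = a(1 - rⁿ) / (1 - r)
S_4 = 42(1 - (1/3)^4) / (1 - (1/3))
S_4 = 42(1 - (1/81)) / (2/3)
S_4 = 560/9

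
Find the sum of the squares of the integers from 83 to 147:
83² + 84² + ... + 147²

Use ∑_{k=1}^{n} k² = n(n+1)(2n+1)/6, then subtract the first 82 terms.
∑_{k=1}^{147} k² = 147×148×295/6 = 1069670
∑_{k=1}^{82} k² = 82×83×165/6 = 187165
∑_{k=83}^{147} k² = 1069670 - 187165 = 882505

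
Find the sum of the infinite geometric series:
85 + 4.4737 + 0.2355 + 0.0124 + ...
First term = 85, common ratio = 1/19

For |r| < 1, S = a / (1 - r)
S = 85 / (1 - (1/19))
S = 85 / (18/19)
S = 1615/18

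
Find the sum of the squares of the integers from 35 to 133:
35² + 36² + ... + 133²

Use ∑_{k=1}^{n} k² = n(n+1)(2n+1)/6, then subtract the first 34 terms.
∑_{k=1}^{133} k² = 133×134×267/6 = 793079
∑_{k=1}^{34} k² = 34×35×69/6 = 13685
∑_{k=35}^{133} k² = 793079 - 13685 = 779394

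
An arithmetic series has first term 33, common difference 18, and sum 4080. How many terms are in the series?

Using S = n/2 × [2a + (n-1)d]
4080 = n/2 × [2(33) + (n-1)(18)]
4080 = n/2 × [66 + 18n - 18]
8160 = n × [48 + 18n]
18n² + (48)n - 8160 = 0
Discriminant: Δ = (48)² - 4(18)(-8160) = 2304 + 587520 = 589824
√Δ = 768
n = [-(48) + √Δ] / (2·18) = (-48 + 768) / 36 = 720 / 36 = 20
(The negative root is discarded since n must be a positive integer.)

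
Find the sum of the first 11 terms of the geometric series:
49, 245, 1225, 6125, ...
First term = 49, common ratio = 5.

Sₙ = a(1 - rⁿ) / (1 - r)
S_11 = 49(1 - 5^11) / (1 - 5)
S_11 = 49(1 - 48828125) / (-4)
S_11 = 598144519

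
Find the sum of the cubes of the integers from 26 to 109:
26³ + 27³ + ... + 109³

Use ∑_{k=1}^{n} k³ = [n(n+1)/2]², then subtract the first 25 terms.
∑_{k=1}^{109} k³ = [109×110/2]² = 5995² = 35940025
∑_{k=1}^{25} k³ = [25×26/2]² = 325² = 105625
∑_{k=26}^{109} k³ = 35940025 - 105625 = 35834400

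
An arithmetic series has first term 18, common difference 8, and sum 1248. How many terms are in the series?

Using S = n/2 × [2a + (n-1)d]
1248 = n/2 × [2(18) + (n-1)(8)]
1248 = n/2 × [36 + 8n - 8]
2496 = n × [28 + 8n]
8n² + (28)n - 2496 = 0
Discriminant: Δ = (28)² - 4(8)(-2496) = 784 + 79872 = 80656
√Δ = 284
n = [-(28) + √Δ] / (2·8) = (-28 + 284) / 16 = 256 / 16 = 16
(The negative root is discarded since n must be a positive integer.)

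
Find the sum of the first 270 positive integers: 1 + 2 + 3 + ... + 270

Formula: ∑k = n(n+1)/2
= 270×271/2
= 73170/2
= 36585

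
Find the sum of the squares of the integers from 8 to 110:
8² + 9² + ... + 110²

Use ∑_{k=1}^{n} k² = n(n+1)(2n+1)/6, then subtract the first 7 terms.
∑_{k=1}^{110} k² = 110×111×221/6 = 449735
∑_{k=1}^{7} k² = 7×8×15/6 = 140
∑_{k=8}^{110} k² = 449735 - 140 = 449595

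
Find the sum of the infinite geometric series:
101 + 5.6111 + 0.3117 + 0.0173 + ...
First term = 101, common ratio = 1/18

For |r| < 1, S = a / (1 - r)
S = 101 / (1 - (1/18))
S = 101 / (17/18)
S = 1818/17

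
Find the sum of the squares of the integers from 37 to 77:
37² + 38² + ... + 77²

Use ∑_{k=1}^{n} k² = n(n+1)(2n+1)/6, then subtract the first 36 terms.
∑_{k=1}^{77} k² = 77×78×155/6 = 155155
∑_{k=1}^{36} k² = 36×37×73/6 = 16206
∑_{k=37}^{77} k² = 155155 - 16206 = 138949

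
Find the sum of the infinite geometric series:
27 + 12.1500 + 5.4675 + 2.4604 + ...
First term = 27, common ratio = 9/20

For |r| < 1, S = a / (1 - r)
S = 27 / (1 - (9/20))
S = 27 / (11/20)
S = 540/11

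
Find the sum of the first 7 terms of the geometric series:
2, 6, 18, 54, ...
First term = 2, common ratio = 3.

Sₙ = a(1 - rⁿ) / (1 - r)
S_7 = 2(1 - 3^7) / (1 - 3)
S_7 = 2(1 - 2187) / (-2)
S_7 = 2186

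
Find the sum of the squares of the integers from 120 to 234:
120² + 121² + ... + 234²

Use ∑_{k=1}^{n} k² = n(n+1)(2n+1)/6, then subtract the first 119 terms.
∑_{k=1}^{234} k² = 234×235×469/6 = 4298385
∑_{k=1}^{119} k² = 119×120×239/6 = 568820
∑_{k=120}^{234} k² = 4298385 - 568820 = 3729565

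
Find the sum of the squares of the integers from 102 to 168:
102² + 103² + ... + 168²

Use ∑_{k=1}^{n} k² = n(n+1)(2n+1)/6, then subtract the first 101 terms.
∑_{k=1}^{168} k² = 168×169×337/6 = 1594684
∑_{k=1}^{101} k² = 101×102×203/6 = 348551
∑_{k=102}^{168} k² = 1594684 - 348551 = 1246133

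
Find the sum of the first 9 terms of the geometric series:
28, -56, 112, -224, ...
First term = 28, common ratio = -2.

Sₙ = a(1 - rⁿ) / (1 - r)
S_9 = 28(1 - (-2)^9) / (1 - (-2))
S_9 = 28(1 - (-512)) / (3)
S_9 = 4788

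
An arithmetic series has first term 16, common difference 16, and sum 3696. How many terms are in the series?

Using S = n/2 × [2a + (n-1)d]
3696 = n/2 × [2(16) + (n-1)(16)]
3696 = n/2 × [32 + 16n - 16]
7392 = n × [16 + 16n]
16n² + (16)n - 7392 = 0
Discriminant: Δ = (16)² - 4(16)(-7392) = 256 + 473088 = 473344
√Δ = 688
n = [-(16) + √Δ] / (2·16) = (-16 + 688) / 32 = 672 / 32 = 21
(The negative root is discarded since n must be a positive integer.)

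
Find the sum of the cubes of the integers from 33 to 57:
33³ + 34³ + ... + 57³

Use ∑_{k=1}^{n} k³ = [n(n+1)/2]², then subtract the first 32 terms.
∑_{k=1}^{57} k³ = [57×58/2]² = 1653² = 2732409
∑_{k=1}^{32} k³ = [32×33/2]² = 528² = 278784
∑_{k=33}^{57} k³ = 2732409 - 278784 = 2453625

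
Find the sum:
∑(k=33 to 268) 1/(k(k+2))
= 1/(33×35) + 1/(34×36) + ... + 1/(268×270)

Partial fractions: 1/(k(k+2)) = (1/2)[1/k - 1/(k+2)]
Telescoping leaves the first two and last two terms:
= (1/2)[1/33 + 1/34 - 1/269 - 1/270]
= 355121/13581810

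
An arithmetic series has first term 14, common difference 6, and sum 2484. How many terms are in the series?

Using S = n/2 × [2a + (n-1)d]
2484 = n/2 × [2(14) + (n-1)(6)]
2484 = n/2 × [28 + 6n - 6]
4968 = n × [22 + 6n]
6n² + (22)n - 4968 = 0
Discriminant: Δ = (22)² - 4(6)(-4968) = 484 + 119232 = 119716
√Δ = 346
n = [-(22) + √Δ] / (2·6) = (-22 + 346) / 12 = 324 / 12 = 27
(The negative root is discarded since n must be a positive integer.)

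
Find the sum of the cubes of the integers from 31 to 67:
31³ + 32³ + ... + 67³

Use ∑_{k=1}^{n} k³ = [n(n+1)/2]², then subtract the first 30 terms.
∑_{k=1}^{67} k³ = [67×68/2]² = 2278² = 5189284
∑_{k=1}^{30} k³ = [30×31/2]² = 465² = 216225
∑_{k=31}^{67} k³ = 5189284 - 216225 = 4973059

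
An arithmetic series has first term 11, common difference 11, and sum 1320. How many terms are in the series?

Using S = n/2 × [2a + (n-1)d]
1320 = n/2 × [2(11) + (n-1)(11)]
1320 = n/2 × [22 + 11n - 11]
2640 = n × [11 + 11n]
11n² + (11)n - 2640 = 0
Discriminant: Δ = (11)² - 4(11)(-2640) = 121 + 116160 = 116281
√Δ = 341
n = [-(11) + √Δ] / (2·11) = (-11 + 341) / 22 = 330 / 22 = 15
(The negative root is discarded since n must be a positive integer.)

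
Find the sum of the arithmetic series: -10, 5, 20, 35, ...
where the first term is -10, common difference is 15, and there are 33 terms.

Sₙ = n/2 × (first + last)
Last term = a + (n-1)d = -10 + (33-1)×15 = 470
S_33 = 33/2 × (-10 + 470)
S_33 = 33/2 × 460 = 7590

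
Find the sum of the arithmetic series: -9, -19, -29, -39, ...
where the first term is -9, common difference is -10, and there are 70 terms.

Sₙ = n/2 × (first + last)
Last term = a + (n-1)d = -9 + (70-1)×(-10) = -699
S_70 = 70/2 × (-9 + (-699))
S_70 = 70/2 × (-708) = -24780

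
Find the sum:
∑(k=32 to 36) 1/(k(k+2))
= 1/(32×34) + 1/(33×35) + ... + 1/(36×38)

Partial fractions: 1/(k(k+2)) = (1/2)[1/k - 1/(k+2)]
Telescoping leaves the first two and last two terms:
= (1/2)[1/32 + 1/33 - 1/37 - 1/38]
= 6095/1484736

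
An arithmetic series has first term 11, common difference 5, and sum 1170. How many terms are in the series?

Using S = n/2 × [2a + (n-1)d]
1170 = n/2 × [2(11) + (n-1)(5)]
1170 = n/2 × [22 + 5n - 5]
2340 = n × [17 + 5n]
5n² + (17)n - 2340 = 0
Discriminant: Δ = (17)² - 4(5)(-2340) = 289 + 46800 = 47089
√Δ = 217
n = [-(17) + √Δ] / (2·5) = (-17 + 217) / 10 = 200 / 10 = 20
(The negative root is discarded since n must be a positive integer.)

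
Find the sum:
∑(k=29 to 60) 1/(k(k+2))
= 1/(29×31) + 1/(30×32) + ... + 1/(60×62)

Partial fractions: 1/(k(k+2)) = (1/2)[1/k - 1/(k+2)]
Telescoping leaves the first two and last two terms:
= (1/2)[1/29 + 1/30 - 1/61 - 1/62]
= 14516/822585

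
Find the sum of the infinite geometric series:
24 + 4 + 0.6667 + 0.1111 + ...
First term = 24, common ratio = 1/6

For |r| < 1, S = a / (1 - r)
S = 24 / (1 - (1/6))
S = 24 / (5/6)
S = 144/5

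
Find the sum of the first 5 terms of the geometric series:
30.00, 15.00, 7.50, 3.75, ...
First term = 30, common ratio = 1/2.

Sₙ = a(1 - rⁿ) / (1 - r)
S_5 = 30(1 - (1/2)^5) / (1 - (1/2))
S_5 = 30(1 - (1/32)) / (1/2)
S_5 = 465/8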